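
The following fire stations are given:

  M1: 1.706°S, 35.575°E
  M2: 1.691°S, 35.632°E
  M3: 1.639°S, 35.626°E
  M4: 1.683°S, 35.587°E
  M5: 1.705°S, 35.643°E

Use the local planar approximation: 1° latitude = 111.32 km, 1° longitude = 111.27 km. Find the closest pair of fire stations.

Pairwise distances:
M1–M2: 6.559 km
M1–M3: 9.372 km
M1–M4: 2.888 km
M1–M5: 7.567 km
M2–M3: 5.827 km
M2–M4: 5.086 km
M2–M5: 1.982 km
M3–M4: 6.544 km
M3–M5: 7.587 km
M4–M5: 6.695 km
Closest pair: M2–M5 at 1.982 km.

M2 and M5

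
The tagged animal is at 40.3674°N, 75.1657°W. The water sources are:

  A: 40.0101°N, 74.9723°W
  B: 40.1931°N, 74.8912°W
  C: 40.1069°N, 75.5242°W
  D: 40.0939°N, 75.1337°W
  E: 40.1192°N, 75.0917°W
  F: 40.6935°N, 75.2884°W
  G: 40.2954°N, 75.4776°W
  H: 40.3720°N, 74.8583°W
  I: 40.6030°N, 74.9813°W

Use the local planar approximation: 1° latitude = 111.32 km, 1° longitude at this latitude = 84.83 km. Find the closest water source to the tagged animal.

Distances from 40.3674°N, 75.1657°W:
A: 43.0254 km
B: 30.3102 km
C: 42.0214 km
D: 30.5668 km
E: 28.3338 km
F: 37.7642 km
G: 27.6458 km
H: 26.0818 km
I: 30.5376 km
Minimum: H at 26.0818 km.

H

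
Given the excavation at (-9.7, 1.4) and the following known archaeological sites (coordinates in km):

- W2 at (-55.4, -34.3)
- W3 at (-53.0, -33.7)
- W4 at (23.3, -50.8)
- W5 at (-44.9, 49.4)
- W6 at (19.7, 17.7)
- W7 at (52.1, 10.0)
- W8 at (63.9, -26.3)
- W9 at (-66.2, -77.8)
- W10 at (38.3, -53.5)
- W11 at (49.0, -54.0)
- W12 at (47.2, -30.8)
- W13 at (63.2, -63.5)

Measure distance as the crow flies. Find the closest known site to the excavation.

W6

Distances from (-9.7, 1.4):
W2: √((-45.7)² + (-35.7)²) = √(2088.490 + 1274.490) = 58.0 km
W3: √((-43.3)² + (-35.1)²) = √(1874.890 + 1232.010) = 55.7 km
W4: √((33.0)² + (-52.2)²) = √(1089.000 + 2724.840) = 61.8 km
W5: √((-35.2)² + (48.0)²) = √(1239.040 + 2304.000) = 59.5 km
W6: √((29.4)² + (16.3)²) = √(864.360 + 265.690) = 33.6 km
W7: √((61.8)² + (8.6)²) = √(3819.240 + 73.960) = 62.4 km
W8: √((73.6)² + (-27.7)²) = √(5416.960 + 767.290) = 78.6 km
W9: √((-56.5)² + (-79.2)²) = √(3192.250 + 6272.640) = 97.3 km
W10: √((48.0)² + (-54.9)²) = √(2304.000 + 3014.010) = 72.9 km
W11: √((58.7)² + (-55.4)²) = √(3445.690 + 3069.160) = 80.7 km
W12: √((56.9)² + (-32.2)²) = √(3237.610 + 1036.840) = 65.4 km
W13: √((72.9)² + (-64.9)²) = √(5314.410 + 4212.010) = 97.6 km
Minimum: W6 at 33.6 km.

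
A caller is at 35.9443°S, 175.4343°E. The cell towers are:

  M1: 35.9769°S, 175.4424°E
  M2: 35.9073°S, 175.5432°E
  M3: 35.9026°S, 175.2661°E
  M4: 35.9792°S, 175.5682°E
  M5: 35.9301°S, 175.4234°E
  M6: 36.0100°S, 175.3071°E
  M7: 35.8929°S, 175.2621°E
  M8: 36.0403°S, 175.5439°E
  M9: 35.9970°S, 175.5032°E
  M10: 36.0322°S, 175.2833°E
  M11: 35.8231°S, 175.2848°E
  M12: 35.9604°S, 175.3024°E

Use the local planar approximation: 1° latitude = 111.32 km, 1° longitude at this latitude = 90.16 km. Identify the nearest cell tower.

Distances from 35.9443°S, 175.4343°E:
M1: √((-0.0326·111.32)² + (0.0081·90.16)²) = √(13.169873 + 0.533332) = 3.7018 km
M2: √((0.0370·111.32)² + (0.1089·90.16)²) = √(16.964843 + 96.401450) = 10.6474 km
M3: √((0.0417·111.32)² + (-0.1682·90.16)²) = √(21.548572 + 229.974556) = 15.8595 km
M4: √((-0.0349·111.32)² + (0.1339·90.16)²) = √(15.093753 + 145.743421) = 12.6822 km
M5: √((0.0142·111.32)² + (-0.0109·90.16)²) = √(2.498752 + 0.965786) = 1.8613 km
M6: √((-0.0657·111.32)² + (-0.1272·90.16)²) = √(53.490559 + 131.523098) = 13.6020 km
M7: √((0.0514·111.32)² + (-0.1722·90.16)²) = √(32.739545 + 241.042765) = 16.5464 km
M8: √((-0.0960·111.32)² + (0.1096·90.16)²) = √(114.205984 + 97.644754) = 14.5551 km
M9: √((-0.0527·111.32)² + (0.0689·90.16)²) = √(34.416573 + 38.589242) = 8.5443 km
M10: √((-0.0879·111.32)² + (-0.1510·90.16)²) = √(95.746773 + 185.345353) = 16.7658 km
M11: √((0.1212·111.32)² + (-0.1495·90.16)²) = √(182.033632 + 181.681284) = 19.0713 km
M12: √((-0.0161·111.32)² + (-0.1319·90.16)²) = √(3.212167 + 141.422138) = 12.0264 km
Minimum: M5 at 1.8613 km.

M5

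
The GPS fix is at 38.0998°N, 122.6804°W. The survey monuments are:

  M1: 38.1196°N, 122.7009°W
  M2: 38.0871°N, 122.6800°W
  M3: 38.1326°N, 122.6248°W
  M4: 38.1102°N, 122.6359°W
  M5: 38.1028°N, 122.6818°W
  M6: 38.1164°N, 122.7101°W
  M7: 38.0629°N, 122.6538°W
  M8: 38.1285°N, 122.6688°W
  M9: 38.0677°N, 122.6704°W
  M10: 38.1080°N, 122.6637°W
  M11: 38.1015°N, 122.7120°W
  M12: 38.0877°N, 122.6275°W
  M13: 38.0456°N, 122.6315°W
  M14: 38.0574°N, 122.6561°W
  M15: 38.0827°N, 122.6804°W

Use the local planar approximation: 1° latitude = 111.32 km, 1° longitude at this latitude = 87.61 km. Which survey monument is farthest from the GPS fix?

M13

Distances from 38.0998°N, 122.6804°W:
M1: √((0.0198·111.32)² + (-0.0205·87.61)²) = √(4.858216 + 3.225634) = 2.8432 km
M2: √((-0.0127·111.32)² + (0.0004·87.61)²) = √(1.998729 + 0.001228) = 1.4142 km
M3: √((0.0328·111.32)² + (0.0556·87.61)²) = √(13.331962 + 23.727771) = 6.0877 km
M4: √((0.0104·111.32)² + (0.0445·87.61)²) = √(1.340334 + 15.199433) = 4.0669 km
M5: √((0.0030·111.32)² + (-0.0014·87.61)²) = √(0.111529 + 0.015044) = 0.3558 km
M6: √((0.0166·111.32)² + (-0.0297·87.61)²) = √(3.414779 + 6.770492) = 3.1914 km
M7: √((-0.0369·111.32)² + (0.0266·87.61)²) = √(16.873265 + 5.430885) = 4.7227 km
M8: √((0.0287·111.32)² + (0.0116·87.61)²) = √(10.207284 + 1.032817) = 3.3526 km
M9: √((-0.0321·111.32)² + (0.0100·87.61)²) = √(12.768987 + 0.767551) = 3.6792 km
M10: √((0.0082·111.32)² + (0.0167·87.61)²) = √(0.833248 + 2.140624) = 1.7245 km
M11: √((0.0017·111.32)² + (-0.0316·87.61)²) = √(0.035813 + 7.664459) = 2.7749 km
M12: √((-0.0121·111.32)² + (0.0529·87.61)²) = √(1.814334 + 21.479230) = 4.8263 km
M13: √((-0.0542·111.32)² + (0.0489·87.61)²) = √(36.403653 + 18.353761) = 7.3998 km
M14: √((-0.0424·111.32)² + (0.0243·87.61)²) = √(22.278098 + 4.532313) = 5.1779 km
M15: √((-0.0171·111.32)² + (0.0000·87.61)²) = √(3.623586 + 0.000000) = 1.9036 km
Maximum: M13 at 7.3998 km.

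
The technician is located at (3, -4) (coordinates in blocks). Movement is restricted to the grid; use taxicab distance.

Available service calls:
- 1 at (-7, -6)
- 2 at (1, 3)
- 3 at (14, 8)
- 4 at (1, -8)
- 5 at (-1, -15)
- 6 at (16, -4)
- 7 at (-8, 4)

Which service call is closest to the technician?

4

Distances from (3, -4):
1: 12 blocks
2: 9 blocks
3: 23 blocks
4: 6 blocks
5: 15 blocks
6: 13 blocks
7: 19 blocks
Minimum: 4 at 6 blocks.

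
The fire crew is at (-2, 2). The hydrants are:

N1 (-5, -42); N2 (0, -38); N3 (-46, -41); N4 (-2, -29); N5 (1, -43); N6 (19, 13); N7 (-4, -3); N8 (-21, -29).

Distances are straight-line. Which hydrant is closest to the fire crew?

Distances from (-2, 2):
N1: √((-3)² + (-44)²) = √(9.000 + 1936.000) = 44.1
N2: √((2)² + (-40)²) = √(4.000 + 1600.000) = 40.0
N3: √((-44)² + (-43)²) = √(1936.000 + 1849.000) = 61.5
N4: √((0)² + (-31)²) = √(0.000 + 961.000) = 31.0
N5: √((3)² + (-45)²) = √(9.000 + 2025.000) = 45.1
N6: √((21)² + (11)²) = √(441.000 + 121.000) = 23.7
N7: √((-2)² + (-5)²) = √(4.000 + 25.000) = 5.4
N8: √((-19)² + (-31)²) = √(361.000 + 961.000) = 36.4
Minimum: N7 at 5.4.

N7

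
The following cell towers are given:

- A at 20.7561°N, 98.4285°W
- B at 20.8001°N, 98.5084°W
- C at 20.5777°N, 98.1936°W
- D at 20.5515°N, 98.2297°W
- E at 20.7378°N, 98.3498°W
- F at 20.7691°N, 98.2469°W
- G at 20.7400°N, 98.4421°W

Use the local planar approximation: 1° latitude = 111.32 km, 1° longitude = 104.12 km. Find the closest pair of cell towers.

Pairwise distances:
A–G: 2.2841 km
C–D: 4.7576 km
A–E: 8.4437 km
B–G: 9.6132 km
E–G: 9.6134 km
A–B: 9.6540 km
E–F: 11.2663 km
B–E: 17.9106 km
A–F: 18.9635 km
F–G: 20.5808 km
C–F: 22.0175 km
C–E: 24.1275 km
D–E: 24.2172 km
D–F: 24.2893 km
B–F: 27.4452 km
D–G: 30.4860 km
A–D: 30.7766 km
A–C: 31.5053 km
C–G: 31.5576 km
B–D: 40.0988 km
B–C: 41.0764 km
Closest pair: A–G at 2.2841 km.

A and G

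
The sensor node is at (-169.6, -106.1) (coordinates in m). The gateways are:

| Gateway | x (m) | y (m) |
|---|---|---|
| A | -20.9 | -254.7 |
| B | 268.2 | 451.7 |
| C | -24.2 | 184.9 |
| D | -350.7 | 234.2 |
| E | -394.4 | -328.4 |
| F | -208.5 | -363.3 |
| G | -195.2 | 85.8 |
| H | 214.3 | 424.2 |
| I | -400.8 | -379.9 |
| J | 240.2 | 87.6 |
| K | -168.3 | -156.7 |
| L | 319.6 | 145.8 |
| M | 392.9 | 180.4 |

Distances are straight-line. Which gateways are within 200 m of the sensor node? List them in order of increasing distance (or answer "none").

K, G

Distances from (-169.6, -106.1):
A: √((148.7)² + (-148.6)²) = √(22111.690 + 22081.960) = 210.2 m
B: √((437.8)² + (557.8)²) = √(191668.840 + 311140.840) = 709.1 m
C: √((145.4)² + (291.0)²) = √(21141.160 + 84681.000) = 325.3 m
D: √((-181.1)² + (340.3)²) = √(32797.210 + 115804.090) = 385.5 m
E: √((-224.8)² + (-222.3)²) = √(50535.040 + 49417.290) = 316.2 m
F: √((-38.9)² + (-257.2)²) = √(1513.210 + 66151.840) = 260.1 m
G: √((-25.6)² + (191.9)²) = √(655.360 + 36825.610) = 193.6 m
H: √((383.9)² + (530.3)²) = √(147379.210 + 281218.090) = 654.7 m
I: √((-231.2)² + (-273.8)²) = √(53453.440 + 74966.440) = 358.4 m
J: √((409.8)² + (193.7)²) = √(167936.040 + 37519.690) = 453.3 m
K: √((1.3)² + (-50.6)²) = √(1.690 + 2560.360) = 50.6 m
L: √((489.2)² + (251.9)²) = √(239316.640 + 63453.610) = 550.2 m
M: √((562.5)² + (286.5)²) = √(316406.250 + 82082.250) = 631.3 m
Threshold 200 m: K (50.6 m), G (193.6 m) are within range.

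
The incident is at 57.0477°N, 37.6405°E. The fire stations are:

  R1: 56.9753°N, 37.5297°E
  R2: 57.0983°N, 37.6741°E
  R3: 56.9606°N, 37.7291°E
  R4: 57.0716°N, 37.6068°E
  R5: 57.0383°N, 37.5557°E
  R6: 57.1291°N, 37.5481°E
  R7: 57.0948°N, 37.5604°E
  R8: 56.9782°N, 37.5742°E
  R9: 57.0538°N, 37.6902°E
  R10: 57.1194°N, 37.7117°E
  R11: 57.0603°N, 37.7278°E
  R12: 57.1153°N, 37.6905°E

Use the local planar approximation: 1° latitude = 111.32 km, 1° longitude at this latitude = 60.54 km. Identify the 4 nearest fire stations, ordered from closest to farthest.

Distances from 57.0477°N, 37.6405°E:
R1: √((-0.0724·111.32)² + (-0.1108·60.54)²) = √(64.956636 + 44.995010) = 10.4858 km
R2: √((0.0506·111.32)² + (0.0336·60.54)²) = √(31.728346 + 4.137742) = 5.9888 km
R3: √((-0.0871·111.32)² + (0.0886·60.54)²) = √(94.011873 + 28.770822) = 11.0807 km
R4: √((0.0239·111.32)² + (-0.0337·60.54)²) = √(7.078516 + 4.162408) = 3.3527 km
R5: √((-0.0094·111.32)² + (-0.0848·60.54)²) = √(1.094970 + 26.355820) = 5.2394 km
R6: √((0.0814·111.32)² + (-0.0924·60.54)²) = √(82.109840 + 31.291672) = 10.6490 km
R7: √((0.0471·111.32)² + (-0.0801·60.54)²) = √(27.490853 + 23.515264) = 7.1419 km
R8: √((-0.0695·111.32)² + (-0.0663·60.54)²) = √(59.857146 + 16.110606) = 8.7159 km
R9: √((0.0061·111.32)² + (0.0497·60.54)²) = √(0.461112 + 9.053106) = 3.0845 km
R10: √((0.0717·111.32)² + (0.0712·60.54)²) = √(63.706641 + 18.579962) = 9.0712 km
R11: √((0.0126·111.32)² + (0.0873·60.54)²) = √(1.967377 + 27.932726) = 5.4681 km
R12: √((0.0676·111.32)² + (0.0500·60.54)²) = √(56.629117 + 9.162729) = 8.1112 km
Sorted: R9 (3.0845 km) < R4 (3.3527 km) < R5 (5.2394 km) < R11 (5.4681 km) < R2 (5.9888 km) < R7 (7.1419 km) < …

R9, R4, R5, R11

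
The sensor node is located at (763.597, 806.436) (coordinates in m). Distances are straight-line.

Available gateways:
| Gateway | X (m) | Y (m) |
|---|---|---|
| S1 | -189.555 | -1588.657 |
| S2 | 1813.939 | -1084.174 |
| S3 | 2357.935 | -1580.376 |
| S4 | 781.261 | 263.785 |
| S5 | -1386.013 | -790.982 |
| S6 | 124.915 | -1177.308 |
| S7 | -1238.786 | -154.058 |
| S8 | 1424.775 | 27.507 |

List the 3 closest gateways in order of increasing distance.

Distances from (763.597, 806.436):
S1: √((-953.152)² + (-2395.093)²) = √(908498.73510 + 5736470.47865) = 2577.784 m
S2: √((1050.342)² + (-1890.610)²) = √(1103218.31696 + 3574406.17210) = 2162.782 m
S3: √((1594.338)² + (-2386.812)²) = √(2541913.65824 + 5696871.52334) = 2870.328 m
S4: √((17.664)² + (-542.651)²) = √(312.01690 + 294470.10780) = 542.938 m
S5: √((-2149.610)² + (-1597.418)²) = √(4620823.15210 + 2551744.26672) = 2678.165 m
S6: √((-638.682)² + (-1983.744)²) = √(407914.69712 + 3935240.25754) = 2084.024 m
S7: √((-2002.383)² + (-960.494)²) = √(4009537.67869 + 922548.72404) = 2220.830 m
S8: √((661.178)² + (-778.929)²) = √(437156.34768 + 606730.38704) = 1021.708 m
Sorted: S4 (542.938 m) < S8 (1021.708 m) < S6 (2084.024 m) < S2 (2162.782 m) < S7 (2220.830 m) < …

S4, S8, S6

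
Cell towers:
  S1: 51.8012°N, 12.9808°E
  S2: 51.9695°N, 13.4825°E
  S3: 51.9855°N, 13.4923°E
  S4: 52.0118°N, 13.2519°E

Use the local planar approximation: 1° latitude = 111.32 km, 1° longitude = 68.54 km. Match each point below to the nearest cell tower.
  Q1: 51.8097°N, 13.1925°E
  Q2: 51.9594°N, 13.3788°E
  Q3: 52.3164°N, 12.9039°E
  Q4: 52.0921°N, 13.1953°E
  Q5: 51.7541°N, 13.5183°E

Q1→S1; Q2→S2; Q3→S4; Q4→S4; Q5→S2

Q1 at 51.8097°N, 13.1925°E:
  S1: √((-0.0085·111.32)² + (-0.2117·68.54)²) = √(0.895332 + 210.537720) = 14.5407 km
  S2: √((0.1598·111.32)² + (0.2900·68.54)²) = √(316.446244 + 395.079228) = 26.6744 km
  S3: √((0.1758·111.32)² + (0.2998·68.54)²) = √(382.987092 + 422.232304) = 28.3764 km
  S4: √((0.2021·111.32)² + (0.0594·68.54)²) = √(506.149745 + 16.575288) = 22.8632 km
  → nearest: S1 (14.5407 km)
Q2 at 51.9594°N, 13.3788°E:
  S1: √((-0.1582·111.32)² + (-0.3980·68.54)²) = √(310.141122 + 744.139476) = 32.4697 km
  S2: √((0.0101·111.32)² + (0.1037·68.54)²) = √(1.264122 + 50.517949) = 7.1960 km
  S3: √((0.0261·111.32)² + (0.1135·68.54)²) = √(8.441651 + 60.517353) = 8.3042 km
  S4: √((0.0524·111.32)² + (-0.1269·68.54)²) = √(34.025849 + 75.650438) = 10.4726 km
  → nearest: S2 (7.1960 km)
Q3 at 52.3164°N, 12.9039°E:
  S1: √((-0.5152·111.32)² + (0.0769·68.54)²) = √(3289.259245 + 27.780553) = 57.5937 km
  S2: √((-0.3469·111.32)² + (0.5786·68.54)²) = √(1491.265583 + 1572.697002) = 55.3531 km
  S3: √((-0.3309·111.32)² + (0.5884·68.54)²) = √(1356.875278 + 1626.423079) = 54.6196 km
  S4: √((-0.3046·111.32)² + (0.3480·68.54)²) = √(1149.757347 + 568.914088) = 41.4569 km
  → nearest: S4 (41.4569 km)
Q4 at 52.0921°N, 13.1953°E:
  S1: √((-0.2909·111.32)² + (-0.2145·68.54)²) = √(1048.657912 + 216.143805) = 35.5641 km
  S2: √((-0.1226·111.32)² + (0.2872·68.54)²) = √(186.263318 + 387.486942) = 23.9531 km
  S3: √((-0.1066·111.32)² + (0.2970·68.54)²) = √(140.818854 + 414.382207) = 23.5627 km
  S4: √((-0.0803·111.32)² + (0.0566·68.54)²) = √(79.905649 + 15.049465) = 9.7445 km
  → nearest: S4 (9.7445 km)
Q5 at 51.7541°N, 13.5183°E:
  S1: √((0.0471·111.32)² + (-0.5375·68.54)²) = √(27.490853 + 1357.204020) = 37.2115 km
  S2: √((0.2154·111.32)² + (-0.0358·68.54)²) = √(574.960214 + 6.020801) = 24.1035 km
  S3: √((0.2314·111.32)² + (-0.0260·68.54)²) = √(663.549161 + 3.175667) = 25.8210 km
  S4: √((0.2577·111.32)² + (-0.2664·68.54)²) = √(822.953378 + 333.393126) = 34.0051 km
  → nearest: S2 (24.1035 km)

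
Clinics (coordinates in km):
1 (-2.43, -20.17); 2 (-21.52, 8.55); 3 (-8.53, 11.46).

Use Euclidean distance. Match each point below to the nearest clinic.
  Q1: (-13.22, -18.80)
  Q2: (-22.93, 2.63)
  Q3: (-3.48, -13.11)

Q1 at (-13.22, -18.80):
  1: √((10.79)² + (-1.37)²) = √(116.4241 + 1.8769) = 10.88 km
  2: √((-8.30)² + (27.35)²) = √(68.8900 + 748.0225) = 28.58 km
  3: √((4.69)² + (30.26)²) = √(21.9961 + 915.6676) = 30.62 km
  → nearest: 1 (10.88 km)
Q2 at (-22.93, 2.63):
  1: √((20.50)² + (-22.80)²) = √(420.2500 + 519.8400) = 30.66 km
  2: √((1.41)² + (5.92)²) = √(1.9881 + 35.0464) = 6.09 km
  3: √((14.40)² + (8.83)²) = √(207.3600 + 77.9689) = 16.89 km
  → nearest: 2 (6.09 km)
Q3 at (-3.48, -13.11):
  1: √((1.05)² + (-7.06)²) = √(1.1025 + 49.8436) = 7.14 km
  2: √((-18.04)² + (21.66)²) = √(325.4416 + 469.1556) = 28.19 km
  3: √((-5.05)² + (24.57)²) = √(25.5025 + 603.6849) = 25.08 km
  → nearest: 1 (7.14 km)

Q1→1; Q2→2; Q3→1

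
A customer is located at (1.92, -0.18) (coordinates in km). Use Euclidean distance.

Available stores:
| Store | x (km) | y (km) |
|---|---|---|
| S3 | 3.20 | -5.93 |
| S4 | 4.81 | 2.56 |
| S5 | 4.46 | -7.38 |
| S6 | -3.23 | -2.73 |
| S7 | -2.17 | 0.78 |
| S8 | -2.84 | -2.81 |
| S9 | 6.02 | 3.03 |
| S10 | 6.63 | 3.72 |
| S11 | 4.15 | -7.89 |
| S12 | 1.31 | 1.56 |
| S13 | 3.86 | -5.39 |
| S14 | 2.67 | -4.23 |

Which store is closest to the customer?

Distances from (1.92, -0.18):
S3: √((1.28)² + (-5.75)²) = √(1.6384 + 33.0625) = 5.89 km
S4: √((2.89)² + (2.74)²) = √(8.3521 + 7.5076) = 3.98 km
S5: √((2.54)² + (-7.20)²) = √(6.4516 + 51.8400) = 7.63 km
S6: √((-5.15)² + (-2.55)²) = √(26.5225 + 6.5025) = 5.75 km
S7: √((-4.09)² + (0.96)²) = √(16.7281 + 0.9216) = 4.20 km
S8: √((-4.76)² + (-2.63)²) = √(22.6576 + 6.9169) = 5.44 km
S9: √((4.10)² + (3.21)²) = √(16.8100 + 10.3041) = 5.21 km
S10: √((4.71)² + (3.90)²) = √(22.1841 + 15.2100) = 6.12 km
S11: √((2.23)² + (-7.71)²) = √(4.9729 + 59.4441) = 8.03 km
S12: √((-0.61)² + (1.74)²) = √(0.3721 + 3.0276) = 1.84 km
S13: √((1.94)² + (-5.21)²) = √(3.7636 + 27.1441) = 5.56 km
S14: √((0.75)² + (-4.05)²) = √(0.5625 + 16.4025) = 4.12 km
Minimum: S12 at 1.84 km.

S12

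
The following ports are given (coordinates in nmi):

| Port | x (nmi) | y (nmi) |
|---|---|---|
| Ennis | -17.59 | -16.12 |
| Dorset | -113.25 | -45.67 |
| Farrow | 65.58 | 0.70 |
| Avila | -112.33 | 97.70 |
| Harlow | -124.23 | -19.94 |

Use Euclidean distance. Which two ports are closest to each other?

Pairwise distances:
Ennis–Dorset: √((-95.66)² + (-29.55)²) = √(9150.8356 + 873.2025) = 100.12 nmi
Ennis–Farrow: √((83.17)² + (16.82)²) = √(6917.2489 + 282.9124) = 84.85 nmi
Ennis–Avila: √((-94.74)² + (113.82)²) = √(8975.6676 + 12954.9924) = 148.09 nmi
Ennis–Harlow: √((-106.64)² + (-3.82)²) = √(11372.0896 + 14.5924) = 106.71 nmi
Dorset–Farrow: √((178.83)² + (46.37)²) = √(31980.1689 + 2150.1769) = 184.74 nmi
Dorset–Avila: √((0.92)² + (143.37)²) = √(0.8464 + 20554.9569) = 143.37 nmi
Dorset–Harlow: √((-10.98)² + (25.73)²) = √(120.5604 + 662.0329) = 27.97 nmi
Farrow–Avila: √((-177.91)² + (97.00)²) = √(31651.9681 + 9409.0000) = 202.64 nmi
Farrow–Harlow: √((-189.81)² + (-20.64)²) = √(36027.8361 + 426.0096) = 190.93 nmi
Avila–Harlow: √((-11.90)² + (-117.64)²) = √(141.6100 + 13839.1696) = 118.24 nmi
Closest pair: Dorset–Harlow at 27.97 nmi.

Dorset and Harlow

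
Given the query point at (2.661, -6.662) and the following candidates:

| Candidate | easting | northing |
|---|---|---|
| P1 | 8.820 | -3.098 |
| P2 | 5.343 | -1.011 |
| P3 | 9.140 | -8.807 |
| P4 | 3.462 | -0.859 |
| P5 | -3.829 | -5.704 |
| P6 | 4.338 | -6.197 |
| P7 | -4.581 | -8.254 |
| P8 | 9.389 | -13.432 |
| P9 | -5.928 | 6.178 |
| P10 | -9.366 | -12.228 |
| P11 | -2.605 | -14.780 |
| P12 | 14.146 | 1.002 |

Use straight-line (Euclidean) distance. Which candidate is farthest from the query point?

P9

Distances from (2.661, -6.662):
P1: √((6.159)² + (3.564)²) = √(37.93328 + 12.70210) = 7.116
P2: √((2.682)² + (5.651)²) = √(7.19312 + 31.93380) = 6.255
P3: √((6.479)² + (-2.145)²) = √(41.97744 + 4.60103) = 6.825
P4: √((0.801)² + (5.803)²) = √(0.64160 + 33.67481) = 5.858
P5: √((-6.490)² + (0.958)²) = √(42.12010 + 0.91776) = 6.560
P6: √((1.677)² + (0.465)²) = √(2.81233 + 0.21622) = 1.740
P7: √((-7.242)² + (-1.592)²) = √(52.44656 + 2.53446) = 7.415
P8: √((6.728)² + (-6.770)²) = √(45.26598 + 45.83290) = 9.545
P9: √((-8.589)² + (12.840)²) = √(73.77092 + 164.86560) = 15.448
P10: √((-12.027)² + (-5.566)²) = √(144.64873 + 30.98036) = 13.253
P11: √((-5.266)² + (-8.118)²) = √(27.73076 + 65.90192) = 9.676
P12: √((11.485)² + (7.664)²) = √(131.90523 + 58.73690) = 13.807
Maximum: P9 at 15.448.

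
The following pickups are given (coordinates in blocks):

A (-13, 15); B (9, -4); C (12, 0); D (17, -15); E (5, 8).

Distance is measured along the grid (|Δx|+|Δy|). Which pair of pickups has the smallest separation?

B and C

Pairwise distances:
B–C: 7 blocks
C–E: 15 blocks
B–E: 16 blocks
B–D: 19 blocks
C–D: 20 blocks
A–E: 25 blocks
D–E: 35 blocks
A–C: 40 blocks
A–B: 41 blocks
A–D: 60 blocks
Closest pair: B–C at 7 blocks.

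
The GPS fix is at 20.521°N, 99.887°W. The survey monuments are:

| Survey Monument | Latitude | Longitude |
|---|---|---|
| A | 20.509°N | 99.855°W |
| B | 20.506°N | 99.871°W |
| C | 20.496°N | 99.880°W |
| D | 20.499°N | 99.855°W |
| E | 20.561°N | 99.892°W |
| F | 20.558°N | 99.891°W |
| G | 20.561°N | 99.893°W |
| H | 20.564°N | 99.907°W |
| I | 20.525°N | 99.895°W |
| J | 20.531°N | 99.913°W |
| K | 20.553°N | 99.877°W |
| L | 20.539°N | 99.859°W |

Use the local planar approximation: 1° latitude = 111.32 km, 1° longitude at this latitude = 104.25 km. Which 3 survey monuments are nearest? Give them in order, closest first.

Distances from 20.521°N, 99.887°W:
A: √((-0.012·111.32)² + (0.032·104.25)²) = √(1.78447 + 11.12890) = 3.594 km
B: √((-0.015·111.32)² + (0.016·104.25)²) = √(2.78823 + 2.78222) = 2.360 km
C: √((-0.025·111.32)² + (0.007·104.25)²) = √(7.74509 + 0.53254) = 2.877 km
D: √((-0.022·111.32)² + (0.032·104.25)²) = √(5.99780 + 11.12890) = 4.138 km
E: √((0.040·111.32)² + (-0.005·104.25)²) = √(19.82743 + 0.27170) = 4.483 km
F: √((0.037·111.32)² + (-0.004·104.25)²) = √(16.96484 + 0.17389) = 4.140 km
G: √((0.040·111.32)² + (-0.006·104.25)²) = √(19.82743 + 0.39125) = 4.497 km
H: √((0.043·111.32)² + (-0.020·104.25)²) = √(22.91307 + 4.34722) = 5.221 km
I: √((0.004·111.32)² + (-0.008·104.25)²) = √(0.19827 + 0.69556) = 0.945 km
J: √((0.010·111.32)² + (-0.026·104.25)²) = √(1.23921 + 7.34681) = 2.930 km
K: √((0.032·111.32)² + (0.010·104.25)²) = √(12.68955 + 1.08681) = 3.712 km
L: √((0.018·111.32)² + (0.028·104.25)²) = √(4.01505 + 8.52056) = 3.541 km
Sorted: I (0.945 km) < B (2.360 km) < C (2.877 km) < J (2.930 km) < L (3.541 km) < …

I, B, C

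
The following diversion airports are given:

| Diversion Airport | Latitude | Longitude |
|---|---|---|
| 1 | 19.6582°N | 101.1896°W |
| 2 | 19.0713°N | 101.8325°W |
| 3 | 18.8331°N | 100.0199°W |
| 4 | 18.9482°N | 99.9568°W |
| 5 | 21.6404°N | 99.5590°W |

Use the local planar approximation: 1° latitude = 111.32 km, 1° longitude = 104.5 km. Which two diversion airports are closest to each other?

3 and 4

Pairwise distances:
1–2: √((-0.5869·111.32)² + (-0.6429·104.5)²) = √(4268.493401 + 4513.562207) = 93.7126 km
1–3: √((-0.8251·111.32)² + (1.1697·104.5)²) = √(8436.446748 + 14941.065192) = 152.8971 km
1–4: √((-0.7100·111.32)² + (1.2328·104.5)²) = √(6246.878984 + 16596.550522) = 151.1404 km
1–5: √((1.9822·111.32)² + (1.6306·104.5)²) = √(48690.175388 + 29035.376165) = 278.7930 km
2–3: √((-0.2382·111.32)² + (1.8126·104.5)²) = √(703.120742 + 35878.686239) = 191.2637 km
2–4: √((-0.1231·111.32)² + (1.8757·104.5)²) = √(187.785693 + 38420.174913) = 196.4891 km
2–5: √((2.5691·111.32)² + (2.2735·104.5)²) = √(81791.545325 + 56444.612771) = 371.8012 km
3–4: √((0.1151·111.32)² + (0.0631·104.5)²) = √(164.171226 + 43.480177) = 14.4101 km
3–5: √((2.8073·111.32)² + (0.4609·104.5)²) = √(97661.647575 + 2319.775712) = 316.1984 km
4–5: √((2.6922·111.32)² + (0.3978·104.5)²) = √(89817.514996 + 1728.073214) = 302.5650 km
Closest pair: 3–4 at 14.4101 km.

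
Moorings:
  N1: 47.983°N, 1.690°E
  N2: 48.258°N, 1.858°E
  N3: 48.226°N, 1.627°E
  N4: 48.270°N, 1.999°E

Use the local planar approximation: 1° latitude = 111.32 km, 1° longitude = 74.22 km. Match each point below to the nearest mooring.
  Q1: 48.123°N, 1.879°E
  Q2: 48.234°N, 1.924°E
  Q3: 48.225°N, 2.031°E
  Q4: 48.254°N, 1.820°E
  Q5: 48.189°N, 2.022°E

Q1→N2; Q2→N2; Q3→N4; Q4→N2; Q5→N4

Q1 at 48.123°N, 1.879°E:
  N1: √((-0.140·111.32)² + (-0.189·74.22)²) = √(242.88599 + 196.77300) = 20.968 km
  N2: √((0.135·111.32)² + (-0.021·74.22)²) = √(225.84680 + 2.42930) = 15.109 km
  N3: √((0.103·111.32)² + (-0.252·74.22)²) = √(131.46824 + 349.81867) = 21.938 km
  N4: √((0.147·111.32)² + (0.120·74.22)²) = √(267.78181 + 79.32396) = 18.631 km
  → nearest: N2 (15.109 km)
Q2 at 48.234°N, 1.924°E:
  N1: √((-0.251·111.32)² + (-0.234·74.22)²) = √(780.71736 + 301.62936) = 32.899 km
  N2: √((0.024·111.32)² + (-0.066·74.22)²) = √(7.13787 + 23.99550) = 5.580 km
  N3: √((-0.008·111.32)² + (-0.297·74.22)²) = √(0.79310 + 485.90884) = 22.061 km
  N4: √((0.036·111.32)² + (0.075·74.22)²) = √(16.06022 + 30.98592) = 6.859 km
  → nearest: N2 (5.580 km)
Q3 at 48.225°N, 2.031°E:
  N1: √((-0.242·111.32)² + (-0.341·74.22)²) = √(725.73343 + 640.54649) = 36.963 km
  N2: √((0.033·111.32)² + (-0.173·74.22)²) = √(13.49504 + 164.86714) = 13.355 km
  N3: √((0.001·111.32)² + (-0.404·74.22)²) = √(0.01239 + 899.09303) = 29.985 km
  N4: √((0.045·111.32)² + (-0.032·74.22)²) = √(25.09409 + 5.64082) = 5.544 km
  → nearest: N4 (5.544 km)
Q4 at 48.254°N, 1.820°E:
  N1: √((-0.271·111.32)² + (-0.130·74.22)²) = √(910.09133 + 93.09548) = 31.673 km
  N2: √((0.004·111.32)² + (0.038·74.22)²) = √(0.19827 + 7.95443) = 2.855 km
  N3: √((-0.028·111.32)² + (-0.193·74.22)²) = √(9.71544 + 205.19015) = 14.660 km
  N4: √((0.016·111.32)² + (0.179·74.22)²) = √(3.17239 + 176.50132) = 13.404 km
  → nearest: N2 (2.855 km)
Q5 at 48.189°N, 2.022°E:
  N1: √((-0.206·111.32)² + (-0.332·74.22)²) = √(525.87295 + 607.18085) = 33.661 km
  N2: √((0.069·111.32)² + (-0.164·74.22)²) = √(58.99899 + 148.15953) = 14.393 km
  N3: √((0.037·111.32)² + (-0.395·74.22)²) = √(16.96484 + 859.48063) = 29.605 km
  N4: √((0.081·111.32)² + (-0.023·74.22)²) = √(81.30485 + 2.91405) = 9.177 km
  → nearest: N4 (9.177 km)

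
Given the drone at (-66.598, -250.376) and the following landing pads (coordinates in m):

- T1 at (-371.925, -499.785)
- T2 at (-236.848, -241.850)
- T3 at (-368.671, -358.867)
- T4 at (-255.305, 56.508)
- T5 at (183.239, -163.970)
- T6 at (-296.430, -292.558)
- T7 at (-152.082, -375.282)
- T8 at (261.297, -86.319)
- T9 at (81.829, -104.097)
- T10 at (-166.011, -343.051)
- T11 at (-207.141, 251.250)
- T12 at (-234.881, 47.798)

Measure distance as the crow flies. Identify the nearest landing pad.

T10

Distances from (-66.598, -250.376):
T1: √((-305.327)² + (-249.409)²) = √(93224.57693 + 62204.84928) = 394.245 m
T2: √((-170.250)² + (8.526)²) = √(28985.06250 + 72.69268) = 170.463 m
T3: √((-302.073)² + (-108.491)²) = √(91248.09733 + 11770.29708) = 320.965 m
T4: √((-188.707)² + (306.884)²) = √(35610.33185 + 94177.78946) = 360.261 m
T5: √((249.837)² + (86.406)²) = √(62418.52657 + 7465.99684) = 264.357 m
T6: √((-229.832)² + (-42.182)²) = √(52822.74822 + 1779.32112) = 233.671 m
T7: √((-85.484)² + (-124.906)²) = √(7307.51426 + 15601.50884) = 151.357 m
T8: √((327.895)² + (164.057)²) = √(107515.13103 + 26914.69925) = 366.647 m
T9: √((148.427)² + (146.279)²) = √(22030.57433 + 21397.54584) = 208.394 m
T10: √((-99.413)² + (-92.675)²) = √(9882.94457 + 8588.65562) = 135.910 m
T11: √((-140.543)² + (501.626)²) = √(19752.33485 + 251628.64388) = 520.942 m
T12: √((-168.283)² + (298.174)²) = √(28319.16809 + 88907.73428) = 342.384 m
Minimum: T10 at 135.910 m.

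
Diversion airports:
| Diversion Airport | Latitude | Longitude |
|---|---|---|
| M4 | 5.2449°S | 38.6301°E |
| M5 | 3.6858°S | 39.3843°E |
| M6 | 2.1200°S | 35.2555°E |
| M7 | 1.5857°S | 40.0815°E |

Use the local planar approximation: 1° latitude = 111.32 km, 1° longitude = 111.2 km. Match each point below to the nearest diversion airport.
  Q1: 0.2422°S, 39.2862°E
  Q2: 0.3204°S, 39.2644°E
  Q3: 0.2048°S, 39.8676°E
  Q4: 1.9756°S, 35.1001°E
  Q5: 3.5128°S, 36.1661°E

Q1 at 0.2422°S, 39.2862°E:
  M4: 561.6593 km
  M5: 383.4967 km
  M6: 494.5624 km
  M7: 173.7495 km
  → nearest: M7 (173.7495 km)
Q2 at 0.3204°S, 39.2644°E:
  M4: 552.7144 km
  M5: 374.8735 km
  M6: 488.7342 km
  M7: 167.6169 km
  → nearest: M7 (167.6169 km)
Q3 at 0.2048°S, 39.8676°E:
  M4: 577.6930 km
  M5: 391.2140 km
  M6: 555.4145 km
  M7: 155.5511 km
  → nearest: M7 (155.5511 km)
Q4 at 1.9756°S, 35.1001°E:
  M4: 535.2903 km
  M5: 513.0343 km
  M6: 23.6010 km
  M7: 555.6295 km
  → nearest: M6 (23.6010 km)
Q5 at 3.5128°S, 36.1661°E:
  M4: 335.0415 km
  M5: 358.3817 km
  M6: 185.1830 km
  M7: 485.3736 km
  → nearest: M6 (185.1830 km)

Q1→M7; Q2→M7; Q3→M7; Q4→M6; Q5→M6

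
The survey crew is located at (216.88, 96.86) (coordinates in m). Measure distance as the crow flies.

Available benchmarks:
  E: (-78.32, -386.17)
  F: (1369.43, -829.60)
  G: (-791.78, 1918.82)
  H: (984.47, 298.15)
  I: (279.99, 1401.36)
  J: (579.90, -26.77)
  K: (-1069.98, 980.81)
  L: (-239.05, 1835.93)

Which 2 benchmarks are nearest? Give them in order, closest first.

Distances from (216.88, 96.86):
E: √((-295.20)² + (-483.03)²) = √(87143.0400 + 233317.9809) = 566.09 m
F: √((1152.55)² + (-926.46)²) = √(1328371.5025 + 858328.1316) = 1478.75 m
G: √((-1008.66)² + (1821.96)²) = √(1017394.9956 + 3319538.2416) = 2082.53 m
H: √((767.59)² + (201.29)²) = √(589194.4081 + 40517.6641) = 793.54 m
I: √((63.11)² + (1304.50)²) = √(3982.8721 + 1701720.2500) = 1306.03 m
J: √((363.02)² + (-123.63)²) = √(131783.5204 + 15284.3769) = 383.49 m
K: √((-1286.86)² + (883.95)²) = √(1656008.6596 + 781367.6025) = 1561.21 m
L: √((-455.93)² + (1739.07)²) = √(207872.1649 + 3024364.4649) = 1797.84 m
Sorted: J (383.49 m) < E (566.09 m) < H (793.54 m) < I (1306.03 m) < …

J, E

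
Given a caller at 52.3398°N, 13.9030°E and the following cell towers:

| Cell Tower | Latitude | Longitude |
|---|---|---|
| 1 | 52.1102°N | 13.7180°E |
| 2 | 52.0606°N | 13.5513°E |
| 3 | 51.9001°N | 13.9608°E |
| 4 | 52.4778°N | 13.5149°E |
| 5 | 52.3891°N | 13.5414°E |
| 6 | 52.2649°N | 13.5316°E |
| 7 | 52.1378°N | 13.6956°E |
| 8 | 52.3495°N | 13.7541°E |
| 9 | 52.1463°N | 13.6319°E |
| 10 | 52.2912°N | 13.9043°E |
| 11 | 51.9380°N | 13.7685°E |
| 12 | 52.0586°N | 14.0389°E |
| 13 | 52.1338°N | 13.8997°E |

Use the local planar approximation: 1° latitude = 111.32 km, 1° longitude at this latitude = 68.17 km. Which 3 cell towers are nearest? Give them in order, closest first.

10, 8, 13

Distances from 52.3398°N, 13.9030°E:
1: √((-0.2296·111.32)² + (-0.1850·68.17)²) = √(653.266162 + 159.048671) = 28.5011 km
2: √((-0.2792·111.32)² + (-0.3517·68.17)²) = √(966.000215 + 574.819278) = 39.2533 km
3: √((-0.4397·111.32)² + (0.0578·68.17)²) = √(2395.848358 + 15.525381) = 49.1057 km
4: √((0.1380·111.32)² + (-0.3881·68.17)²) = √(235.995960 + 699.961049) = 30.5934 km
5: √((0.0493·111.32)² + (-0.3616·68.17)²) = √(30.118978 + 607.635910) = 25.2538 km
6: √((-0.0749·111.32)² + (-0.3714·68.17)²) = √(69.520043 + 641.018239) = 26.6559 km
7: √((-0.2020·111.32)² + (-0.2074·68.17)²) = √(505.648978 + 199.895995) = 26.5621 km
8: √((0.0097·111.32)² + (-0.1489·68.17)²) = √(1.165977 + 103.032914) = 10.2078 km
9: √((-0.1935·111.32)² + (-0.2711·68.17)²) = √(463.989694 + 341.543184) = 28.3819 km
10: √((-0.0486·111.32)² + (0.0013·68.17)²) = √(29.269745 + 0.007854) = 5.4109 km
11: √((-0.4018·111.32)² + (-0.1345·68.17)²) = √(2000.627620 + 84.068085) = 45.6585 km
12: √((-0.2812·111.32)² + (0.1359·68.17)²) = √(979.889329 + 85.827310) = 32.6453 km
13: √((-0.2060·111.32)² + (-0.0033·68.17)²) = √(525.872955 + 0.050607) = 22.9330 km
Sorted: 10 (5.4109 km) < 8 (10.2078 km) < 13 (22.9330 km) < 5 (25.2538 km) < 7 (26.5621 km) < …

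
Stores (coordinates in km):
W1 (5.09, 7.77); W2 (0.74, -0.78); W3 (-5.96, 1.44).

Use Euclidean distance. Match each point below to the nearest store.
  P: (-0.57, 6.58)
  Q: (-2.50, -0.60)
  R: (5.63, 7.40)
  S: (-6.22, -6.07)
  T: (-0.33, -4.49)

P→W1; Q→W2; R→W1; S→W3; T→W2

P at (-0.57, 6.58):
  W1: √((5.66)² + (1.19)²) = √(32.0356 + 1.4161) = 5.78 km
  W2: √((1.31)² + (-7.36)²) = √(1.7161 + 54.1696) = 7.48 km
  W3: √((-5.39)² + (-5.14)²) = √(29.0521 + 26.4196) = 7.45 km
  → nearest: W1 (5.78 km)
Q at (-2.50, -0.60):
  W1: √((7.59)² + (8.37)²) = √(57.6081 + 70.0569) = 11.30 km
  W2: √((3.24)² + (-0.18)²) = √(10.4976 + 0.0324) = 3.24 km
  W3: √((-3.46)² + (2.04)²) = √(11.9716 + 4.1616) = 4.02 km
  → nearest: W2 (3.24 km)
R at (5.63, 7.40):
  W1: √((-0.54)² + (0.37)²) = √(0.2916 + 0.1369) = 0.65 km
  W2: √((-4.89)² + (-8.18)²) = √(23.9121 + 66.9124) = 9.53 km
  W3: √((-11.59)² + (-5.96)²) = √(134.3281 + 35.5216) = 13.03 km
  → nearest: W1 (0.65 km)
S at (-6.22, -6.07):
  W1: √((11.31)² + (13.84)²) = √(127.9161 + 191.5456) = 17.87 km
  W2: √((6.96)² + (5.29)²) = √(48.4416 + 27.9841) = 8.74 km
  W3: √((0.26)² + (7.51)²) = √(0.0676 + 56.4001) = 7.51 km
  → nearest: W3 (7.51 km)
T at (-0.33, -4.49):
  W1: √((5.42)² + (12.26)²) = √(29.3764 + 150.3076) = 13.40 km
  W2: √((1.07)² + (3.71)²) = √(1.1449 + 13.7641) = 3.86 km
  W3: √((-5.63)² + (5.93)²) = √(31.6969 + 35.1649) = 8.18 km
  → nearest: W2 (3.86 km)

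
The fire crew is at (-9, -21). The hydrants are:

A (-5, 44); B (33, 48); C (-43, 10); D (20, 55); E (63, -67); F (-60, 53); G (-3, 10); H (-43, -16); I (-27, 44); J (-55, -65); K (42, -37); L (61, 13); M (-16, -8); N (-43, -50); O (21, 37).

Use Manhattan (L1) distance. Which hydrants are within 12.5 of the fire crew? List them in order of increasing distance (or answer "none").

Distances from (-9, -21):
A: |4| + |65| = 4 + 65 = 69
B: |42| + |69| = 42 + 69 = 111
C: |-34| + |31| = 34 + 31 = 65
D: |29| + |76| = 29 + 76 = 105
E: |72| + |-46| = 72 + 46 = 118
F: |-51| + |74| = 51 + 74 = 125
G: |6| + |31| = 6 + 31 = 37
H: |-34| + |5| = 34 + 5 = 39
I: |-18| + |65| = 18 + 65 = 83
J: |-46| + |-44| = 46 + 44 = 90
K: |51| + |-16| = 51 + 16 = 67
L: |70| + |34| = 70 + 34 = 104
M: |-7| + |13| = 7 + 13 = 20
N: |-34| + |-29| = 34 + 29 = 63
O: |30| + |58| = 30 + 58 = 88
Threshold 12.5: none within range.

none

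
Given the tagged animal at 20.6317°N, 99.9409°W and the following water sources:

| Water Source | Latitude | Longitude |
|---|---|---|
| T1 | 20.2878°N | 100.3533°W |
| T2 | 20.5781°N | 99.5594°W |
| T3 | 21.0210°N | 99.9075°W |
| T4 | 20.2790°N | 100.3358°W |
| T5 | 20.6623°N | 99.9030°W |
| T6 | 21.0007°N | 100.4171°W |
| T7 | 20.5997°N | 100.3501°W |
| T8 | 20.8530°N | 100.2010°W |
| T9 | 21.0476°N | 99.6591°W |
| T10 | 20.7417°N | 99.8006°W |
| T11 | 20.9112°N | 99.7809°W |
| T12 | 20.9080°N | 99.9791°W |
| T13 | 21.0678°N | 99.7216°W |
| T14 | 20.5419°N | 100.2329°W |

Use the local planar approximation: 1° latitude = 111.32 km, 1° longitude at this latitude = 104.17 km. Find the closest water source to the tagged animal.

T5

Distances from 20.6317°N, 99.9409°W:
T1: √((-0.3439·111.32)² + (-0.4124·104.17)²) = √(1465.584108 + 1845.536511) = 57.5423 km
T2: √((-0.0536·111.32)² + (0.3815·104.17)²) = √(35.602129 + 1579.335556) = 40.1863 km
T3: √((0.3893·111.32)² + (0.0334·104.17)²) = √(1878.084821 + 12.105375) = 43.4763 km
T4: √((-0.3527·111.32)² + (-0.3949·104.17)²) = √(1541.548932 + 1692.230802) = 56.8663 km
T5: √((0.0306·111.32)² + (0.0379·104.17)²) = √(11.603506 + 15.587044) = 5.2145 km
T6: √((0.3690·111.32)² + (-0.4762·104.17)²) = √(1687.326501 + 2460.730830) = 64.4054 km
T7: √((-0.0320·111.32)² + (-0.4092·104.17)²) = √(12.689554 + 1817.006908) = 42.7750 km
T8: √((0.2213·111.32)² + (-0.2601·104.17)²) = √(606.888940 + 734.118270) = 36.6198 km
T9: √((0.4159·111.32)² + (0.2818·104.17)²) = √(2143.503693 + 861.722248) = 54.8199 km
T10: √((0.1100·111.32)² + (0.1403·104.17)²) = √(149.944923 + 213.599716) = 19.0668 km
T11: √((0.2795·111.32)² + (0.1600·104.17)²) = √(968.077262 + 277.795556) = 35.2969 km
T12: √((0.2763·111.32)² + (-0.0382·104.17)²) = √(946.037094 + 15.834781) = 31.0141 km
T13: √((0.4361·111.32)² + (0.2193·104.17)²) = √(2356.777420 + 521.870312) = 53.6530 km
T14: √((-0.0898·111.32)² + (-0.2920·104.17)²) = √(99.930732 + 925.232823) = 32.0182 km
Minimum: T5 at 5.2145 km.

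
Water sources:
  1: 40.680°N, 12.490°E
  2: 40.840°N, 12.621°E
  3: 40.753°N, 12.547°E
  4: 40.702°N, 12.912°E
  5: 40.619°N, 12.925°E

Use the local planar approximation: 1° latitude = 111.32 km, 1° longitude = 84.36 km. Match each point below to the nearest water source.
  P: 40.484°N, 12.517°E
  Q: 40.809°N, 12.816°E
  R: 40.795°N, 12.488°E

P→1; Q→4; R→3

P at 40.484°N, 12.517°E:
  1: 21.937 km
  2: 40.589 km
  3: 30.052 km
  4: 41.222 km
  5: 37.557 km
  → nearest: 1 (21.937 km)
Q at 40.809°N, 12.816°E:
  1: 31.025 km
  2: 16.808 km
  3: 23.534 km
  4: 14.404 km
  5: 23.063 km
  → nearest: 4 (14.404 km)
R at 40.795°N, 12.488°E:
  1: 12.803 km
  2: 12.287 km
  3: 6.829 km
  4: 37.237 km
  5: 41.748 km
  → nearest: 3 (6.829 km)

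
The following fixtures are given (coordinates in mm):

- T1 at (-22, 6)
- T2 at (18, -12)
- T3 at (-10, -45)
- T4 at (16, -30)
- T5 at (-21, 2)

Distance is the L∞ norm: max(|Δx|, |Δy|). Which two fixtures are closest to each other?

T1 and T5

Pairwise distances:
T1–T2: 40 mm
T1–T3: 51 mm
T1–T4: 38 mm
T1–T5: 4 mm
T2–T3: 33 mm
T2–T4: 18 mm
T2–T5: 39 mm
T3–T4: 26 mm
T3–T5: 47 mm
T4–T5: 37 mm
Closest pair: T1–T5 at 4 mm.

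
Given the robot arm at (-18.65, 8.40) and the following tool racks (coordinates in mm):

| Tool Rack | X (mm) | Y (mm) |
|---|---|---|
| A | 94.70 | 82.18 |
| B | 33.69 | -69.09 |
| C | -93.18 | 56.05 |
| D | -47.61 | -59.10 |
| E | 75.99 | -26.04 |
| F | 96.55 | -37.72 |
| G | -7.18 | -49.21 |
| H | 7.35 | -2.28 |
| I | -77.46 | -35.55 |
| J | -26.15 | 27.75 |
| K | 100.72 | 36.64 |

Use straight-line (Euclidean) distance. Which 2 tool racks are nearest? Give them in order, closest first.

Distances from (-18.65, 8.40):
A: 135.25 mm
B: 93.51 mm
C: 88.46 mm
D: 73.45 mm
E: 100.71 mm
F: 124.09 mm
G: 58.74 mm
H: 28.11 mm
I: 73.42 mm
J: 20.75 mm
K: 122.66 mm
Sorted: J (20.75 mm) < H (28.11 mm) < G (58.74 mm) < I (73.42 mm) < …

J, H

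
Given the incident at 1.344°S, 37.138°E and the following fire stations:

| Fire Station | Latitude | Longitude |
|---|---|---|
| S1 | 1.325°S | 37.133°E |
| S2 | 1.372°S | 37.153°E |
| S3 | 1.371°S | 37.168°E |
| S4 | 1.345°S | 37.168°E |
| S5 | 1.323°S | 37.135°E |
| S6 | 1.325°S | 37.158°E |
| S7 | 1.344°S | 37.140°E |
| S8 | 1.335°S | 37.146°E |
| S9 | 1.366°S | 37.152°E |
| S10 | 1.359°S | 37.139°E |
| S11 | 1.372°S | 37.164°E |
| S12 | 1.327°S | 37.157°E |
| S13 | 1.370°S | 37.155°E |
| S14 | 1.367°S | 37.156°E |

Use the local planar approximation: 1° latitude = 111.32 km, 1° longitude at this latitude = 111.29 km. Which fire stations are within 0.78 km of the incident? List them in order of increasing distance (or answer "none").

Distances from 1.344°S, 37.138°E:
S1: 2.187 km
S2: 3.536 km
S3: 4.492 km
S4: 3.341 km
S5: 2.361 km
S6: 3.070 km
S7: 0.223 km
S8: 1.340 km
S9: 2.903 km
S10: 1.674 km
S11: 4.253 km
S12: 2.838 km
S13: 3.458 km
S14: 3.251 km
Threshold 0.78 km: S7 (0.223 km) is within range.

S7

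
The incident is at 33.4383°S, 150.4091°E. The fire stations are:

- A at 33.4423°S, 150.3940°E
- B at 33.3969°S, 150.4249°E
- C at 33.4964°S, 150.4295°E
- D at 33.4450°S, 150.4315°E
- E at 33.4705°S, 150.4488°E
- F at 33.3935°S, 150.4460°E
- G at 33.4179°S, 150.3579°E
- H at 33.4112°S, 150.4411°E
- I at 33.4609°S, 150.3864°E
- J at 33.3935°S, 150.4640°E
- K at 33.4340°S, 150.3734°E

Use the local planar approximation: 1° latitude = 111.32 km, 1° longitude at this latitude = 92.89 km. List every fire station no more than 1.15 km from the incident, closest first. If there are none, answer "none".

Distances from 33.4383°S, 150.4091°E:
A: √((-0.0040·111.32)² + (-0.0151·92.89)²) = √(0.198274 + 1.967396) = 1.4716 km
B: √((0.0414·111.32)² + (0.0158·92.89)²) = √(21.239636 + 2.154032) = 4.8367 km
C: √((-0.0581·111.32)² + (0.0204·92.89)²) = √(41.831040 + 3.590858) = 6.7396 km
D: √((-0.0067·111.32)² + (0.0224·92.89)²) = √(0.556283 + 4.329462) = 2.2104 km
E: √((-0.0322·111.32)² + (0.0397·92.89)²) = √(12.848669 + 13.599375) = 5.1428 km
F: √((0.0448·111.32)² + (0.0369·92.89)²) = √(24.871525 + 11.748723) = 6.0515 km
G: √((0.0204·111.32)² + (-0.0512·92.89)²) = √(5.157114 + 22.619232) = 5.2703 km
H: √((0.0271·111.32)² + (0.0320·92.89)²) = √(9.100913 + 8.835637) = 4.2352 km
I: √((-0.0226·111.32)² + (-0.0227·92.89)²) = √(6.329411 + 4.446207) = 3.2826 km
J: √((0.0448·111.32)² + (0.0549·92.89)²) = √(24.871525 + 26.006542) = 7.1329 km
K: √((0.0043·111.32)² + (-0.0357·92.89)²) = √(0.229131 + 10.997003) = 3.3505 km
Threshold 1.15 km: none within range.

none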